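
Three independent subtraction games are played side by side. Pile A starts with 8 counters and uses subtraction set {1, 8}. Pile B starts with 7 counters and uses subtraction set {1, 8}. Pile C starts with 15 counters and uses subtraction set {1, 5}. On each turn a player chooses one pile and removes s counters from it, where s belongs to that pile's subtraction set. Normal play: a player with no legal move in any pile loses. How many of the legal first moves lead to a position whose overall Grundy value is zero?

Pile A, S = {1, 8}:
G(0) = 0
G(1) = mex{0} = 1
G(2) = mex{1} = 0
G(3) = mex{0} = 1
G(4) = mex{1} = 0
G(5) = mex{0} = 1
G(6) = mex{1} = 0
G(7) = mex{0} = 1
G(8) = mex{1,0} = 2
G_A(8) = 2.
Pile B, S = {1, 8}:
n : 0 1 2 3 4 5 6 7
G : 0 1 0 1 0 1 0 1
G_B(7) = 1.
Pile C, S = {1, 5}:
G(0) = 0
G(1) = mex{0} = 1
G(2) = mex{1} = 0
G(3) = mex{0} = 1
G(4) = mex{1} = 0
G(5) = mex{0,0} = 1
G(6) = mex{1,1} = 0
G(7) = mex{0,0} = 1
G(8) = mex{1,1} = 0
G(9) = mex{0,0} = 1
G(10) = mex{1,1} = 0
G(11) = mex{0,0} = 1
G(12) = mex{1,1} = 0
G(13) = mex{0,0} = 1
G(14) = mex{1,1} = 0
G(15) = mex{0,0} = 1
G_C(15) = 1.
Combined Grundy value = 2 ⊕ 1 ⊕ 1 = 2.
A winning move leaves total XOR = 0, i.e. changes one component's Grundy value g to g ⊕ X where X is the current total.
Pile A: need g' = 2⊕2 = 0. Options: 8−1→G=1, 8−8→G=0. Hits: 1.
Pile B: need g' = 1⊕2 = 3. Options: 7−1→G=0. Hits: 0.
Pile C: need g' = 1⊕2 = 3. Options: 15−1→G=0, 15−5→G=0. Hits: 0.

1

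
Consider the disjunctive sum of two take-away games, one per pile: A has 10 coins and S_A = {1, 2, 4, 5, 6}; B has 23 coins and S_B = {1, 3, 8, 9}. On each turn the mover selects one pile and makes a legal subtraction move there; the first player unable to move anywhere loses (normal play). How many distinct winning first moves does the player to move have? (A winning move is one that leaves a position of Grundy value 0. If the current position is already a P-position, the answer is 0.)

3

Pile A, S = {1, 2, 4, 5, 6}:
n :  0  1  2  3  4  5  6  7  8  9 10
G :  0  1  2  0  1  2  3  4  5  3  0
G_A(10) = 0.
Pile B, S = {1, 3, 8, 9}:
G(0) = 0
G(1) = mex{0} = 1
G(2) = mex{1} = 0
G(3) = mex{0,0} = 1
G(4) = mex{1,1} = 0
G(5) = mex{0,0} = 1
G(6) = mex{1,1} = 0
G(7) = mex{0,0} = 1
G(8) = mex{1,1,0} = 2
G(9) = mex{2,0,1,0} = 3
G(10) = mex{3,1,0,1} = 2
G(11) = mex{2,2,1,0} = 3
G(12) = mex{3,3,0,1} = 2
G(13) = mex{2,2,1,0} = 3
G(14) = mex{3,3,0,1} = 2
G(15) = mex{2,2,1,0} = 3
G(16) = mex{3,3,2,1} = 0
G(17) = mex{0,2,3,2} = 1
G(18) = mex{1,3,2,3} = 0
G(19) = mex{0,0,3,2} = 1
G(20) = mex{1,1,2,3} = 0
G(21) = mex{0,0,3,2} = 1
G(22) = mex{1,1,2,3} = 0
G(23) = mex{0,0,3,2} = 1
G_B(23) = 1.
Combined Grundy value = 0 ⊕ 1 = 1.
A winning move leaves total XOR = 0, i.e. changes one component's Grundy value g to g ⊕ X where X is the current total.
Pile A: need g' = 0⊕1 = 1. Options: 10−1→G=3, 10−2→G=5, 10−4→G=3, 10−5→G=2, 10−6→G=1. Hits: 1.
Pile B: need g' = 1⊕1 = 0. Options: 23−1→G=0, 23−3→G=0, 23−8→G=3, 23−9→G=2. Hits: 2.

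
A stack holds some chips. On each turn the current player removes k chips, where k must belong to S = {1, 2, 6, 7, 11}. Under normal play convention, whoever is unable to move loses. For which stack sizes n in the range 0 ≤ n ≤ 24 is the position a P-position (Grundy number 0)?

0, 3, 8, 12, 16, 20, 24

G(0) = 0
G(1) = mex{0} = 1
G(2) = mex{1,0} = 2
G(3) = mex{2,1} = 0
G(4) = mex{0,2} = 1
G(5) = mex{1,0} = 2
G(6) = mex{2,1,0} = 3
G(7) = mex{3,2,1,0} = 4
G(8) = mex{4,3,2,1} = 0
G(9) = mex{0,4,0,2} = 1
G(10) = mex{1,0,1,0} = 2
G(11) = mex{2,1,2,1,0} = 3
G(12) = mex{3,2,3,2,1} = 0
G(13) = mex{0,3,4,3,2} = 1
G(14) = mex{1,0,0,4,0} = 2
G(15) = mex{2,1,1,0,1} = 3
G(16) = mex{3,2,2,1,2} = 0
G(17) = mex{0,3,3,2,3} = 1
G(18) = mex{1,0,0,3,4} = 2
G(19) = mex{2,1,1,0,0} = 3
G(20) = mex{3,2,2,1,1} = 0
G(21) = mex{0,3,3,2,2} = 1
G(22) = mex{1,0,0,3,3} = 2
G(23) = mex{2,1,1,0,0} = 3
G(24) = mex{3,2,2,1,1} = 0
P-positions are exactly the n with G(n) = 0.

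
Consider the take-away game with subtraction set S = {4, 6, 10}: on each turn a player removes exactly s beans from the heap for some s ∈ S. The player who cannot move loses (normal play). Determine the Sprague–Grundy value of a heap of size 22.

2

n :  0  1  2  3  4  5  6  7  8  9 10 11 12 13 14 15 16 17 18 19 20 21 22
G :  0  0  0  0  1  1  1  1  2  2  2  2  3  3  0  0  0  0  1  1  1  1  2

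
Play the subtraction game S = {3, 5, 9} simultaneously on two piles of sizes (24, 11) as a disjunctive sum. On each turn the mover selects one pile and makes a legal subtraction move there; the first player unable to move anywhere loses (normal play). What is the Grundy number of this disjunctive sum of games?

All piles use S = {3, 5, 9}:
n :  0  1  2  3  4  5  6  7  8  9 10 11 12 13 14 15 16 17 18 19 20 21 22 23 24
G :  0  0  0  1  1  1  2  2  0  3  3  1  0  2  0  1  0  1  0  1  0  1  0  1  0
Pile A: G(24) = 0.
Pile B: G(11) = 1.
Combined Grundy value = 0 ⊕ 1 = 1.

1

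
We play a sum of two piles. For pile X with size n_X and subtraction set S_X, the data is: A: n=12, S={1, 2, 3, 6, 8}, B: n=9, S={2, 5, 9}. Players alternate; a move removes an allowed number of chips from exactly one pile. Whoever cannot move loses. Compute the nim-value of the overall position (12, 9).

2

Pile A, S = {1, 2, 3, 6, 8}:
n :  0  1  2  3  4  5  6  7  8  9 10 11 12
G :  0  1  2  3  0  1  2  3  4  0  1  2  3
G_A(12) = 3.
Pile B, S = {2, 5, 9}:
G(0) = 0
G(1) = mex{} = 0
G(2) = mex{0} = 1
G(3) = mex{0} = 1
G(4) = mex{1} = 0
G(5) = mex{1,0} = 2
G(6) = mex{0,0} = 1
G(7) = mex{2,1} = 0
G(8) = mex{1,1} = 0
G(9) = mex{0,0,0} = 1
G_B(9) = 1.
Combined Grundy value = 3 ⊕ 1 = 2.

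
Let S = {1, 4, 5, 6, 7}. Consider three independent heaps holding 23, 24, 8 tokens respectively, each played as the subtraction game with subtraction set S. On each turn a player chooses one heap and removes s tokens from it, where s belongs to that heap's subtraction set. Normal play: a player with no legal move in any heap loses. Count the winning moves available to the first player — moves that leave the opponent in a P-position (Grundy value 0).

All heaps use S = {1, 4, 5, 6, 7}:
n :  0  1  2  3  4  5  6  7  8  9 10 11 12 13 14 15 16 17 18 19 20 21 22 23 24
G :  0  1  0  1  2  3  2  3  4  5  0  1  0  1  2  3  2  3  4  5  0  1  0  1  2
Heap A: G(23) = 1.
Heap B: G(24) = 2.
Heap C: G(8) = 4.
Combined Grundy value = 1 ⊕ 2 ⊕ 4 = 7.
A winning move leaves total XOR = 0, i.e. changes one component's Grundy value g to g ⊕ X where X is the current total.
Heap A: need g' = 1⊕7 = 6. Options: 23−1→G=0, 23−4→G=5, 23−5→G=4, 23−6→G=3, 23−7→G=2. Hits: 0.
Heap B: need g' = 2⊕7 = 5. Options: 24−1→G=1, 24−4→G=0, 24−5→G=5, 24−6→G=4, 24−7→G=3. Hits: 1.
Heap C: need g' = 4⊕7 = 3. Options: 8−1→G=3, 8−4→G=2, 8−5→G=1, 8−6→G=0, 8−7→G=1. Hits: 1.

2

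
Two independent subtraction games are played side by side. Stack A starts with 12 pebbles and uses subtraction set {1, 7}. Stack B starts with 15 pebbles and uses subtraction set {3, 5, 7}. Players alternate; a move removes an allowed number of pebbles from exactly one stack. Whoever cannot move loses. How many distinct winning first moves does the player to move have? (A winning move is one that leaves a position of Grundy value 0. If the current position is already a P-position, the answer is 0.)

Stack A, S = {1, 7}:
n :  0  1  2  3  4  5  6  7  8  9 10 11 12
G :  0  1  0  1  0  1  0  1  0  1  0  1  0
G_A(12) = 0.
Stack B, S = {3, 5, 7}:
n :  0  1  2  3  4  5  6  7  8  9 10 11 12 13 14 15
G :  0  0  0  1  1  1  2  2  2  3  0  0  0  1  1  1
G_B(15) = 1.
Combined Grundy value = 0 ⊕ 1 = 1.
A winning move leaves total XOR = 0, i.e. changes one component's Grundy value g to g ⊕ X where X is the current total.
Stack A: need g' = 0⊕1 = 1. Options: 12−1→G=1, 12−7→G=1. Hits: 2.
Stack B: need g' = 1⊕1 = 0. Options: 15−3→G=0, 15−5→G=0, 15−7→G=2. Hits: 2.

4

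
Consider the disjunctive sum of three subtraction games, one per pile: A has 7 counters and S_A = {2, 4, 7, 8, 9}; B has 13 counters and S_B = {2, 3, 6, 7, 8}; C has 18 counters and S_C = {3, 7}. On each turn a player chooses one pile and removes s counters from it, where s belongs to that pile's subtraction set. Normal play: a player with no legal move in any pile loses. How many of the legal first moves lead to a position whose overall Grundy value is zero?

3

Pile A, S = {2, 4, 7, 8, 9}:
G(0) = 0
G(1) = mex{} = 0
G(2) = mex{0} = 1
G(3) = mex{0} = 1
G(4) = mex{1,0} = 2
G(5) = mex{1,0} = 2
G(6) = mex{2,1} = 0
G(7) = mex{2,1,0} = 3
G_A(7) = 3.
Pile B, S = {2, 3, 6, 7, 8}:
n :  0  1  2  3  4  5  6  7  8  9 10 11 12 13
G :  0  0  1  1  2  0  3  1  2  2  0  3  1  2
G_B(13) = 2.
Pile C, S = {3, 7}:
G(0) = 0
G(1) = mex{} = 0
G(2) = mex{} = 0
G(3) = mex{0} = 1
G(4) = mex{0} = 1
G(5) = mex{0} = 1
G(6) = mex{1} = 0
G(7) = mex{1,0} = 2
G(8) = mex{1,0} = 2
G(9) = mex{0,0} = 1
G(10) = mex{2,1} = 0
G(11) = mex{2,1} = 0
G(12) = mex{1,1} = 0
G(13) = mex{0,0} = 1
G(14) = mex{0,2} = 1
G(15) = mex{0,2} = 1
G(16) = mex{1,1} = 0
G(17) = mex{1,0} = 2
G(18) = mex{1,0} = 2
G_C(18) = 2.
Combined Grundy value = 3 ⊕ 2 ⊕ 2 = 3.
A winning move leaves total XOR = 0, i.e. changes one component's Grundy value g to g ⊕ X where X is the current total.
Pile A: need g' = 3⊕3 = 0. Options: 7−2→G=2, 7−4→G=1, 7−7→G=0. Hits: 1.
Pile B: need g' = 2⊕3 = 1. Options: 13−2→G=3, 13−3→G=0, 13−6→G=1, 13−7→G=3, 13−8→G=0. Hits: 1.
Pile C: need g' = 2⊕3 = 1. Options: 18−3→G=1, 18−7→G=0. Hits: 1.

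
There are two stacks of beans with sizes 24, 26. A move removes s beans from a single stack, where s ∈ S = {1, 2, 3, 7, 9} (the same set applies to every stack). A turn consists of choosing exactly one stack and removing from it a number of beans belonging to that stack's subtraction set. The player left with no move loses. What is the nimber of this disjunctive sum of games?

2

All stacks use S = {1, 2, 3, 7, 9}:
G(0) = 0
G(1) = mex{0} = 1
G(2) = mex{1,0} = 2
G(3) = mex{2,1,0} = 3
G(4) = mex{3,2,1} = 0
G(5) = mex{0,3,2} = 1
G(6) = mex{1,0,3} = 2
G(7) = mex{2,1,0,0} = 3
G(8) = mex{3,2,1,1} = 0
G(9) = mex{0,3,2,2,0} = 1
G(10) = mex{1,0,3,3,1} = 2
G(11) = mex{2,1,0,0,2} = 3
G(12) = mex{3,2,1,1,3} = 0
G(13) = mex{0,3,2,2,0} = 1
G(14) = mex{1,0,3,3,1} = 2
G(15) = mex{2,1,0,0,2} = 3
G(16) = mex{3,2,1,1,3} = 0
G(17) = mex{0,3,2,2,0} = 1
G(18) = mex{1,0,3,3,1} = 2
G(19) = mex{2,1,0,0,2} = 3
G(20) = mex{3,2,1,1,3} = 0
G(21) = mex{0,3,2,2,0} = 1
G(22) = mex{1,0,3,3,1} = 2
G(23) = mex{2,1,0,0,2} = 3
G(24) = mex{3,2,1,1,3} = 0
G(25) = mex{0,3,2,2,0} = 1
G(26) = mex{1,0,3,3,1} = 2
Stack A: G(24) = 0.
Stack B: G(26) = 2.
Combined Grundy value = 0 ⊕ 2 = 2.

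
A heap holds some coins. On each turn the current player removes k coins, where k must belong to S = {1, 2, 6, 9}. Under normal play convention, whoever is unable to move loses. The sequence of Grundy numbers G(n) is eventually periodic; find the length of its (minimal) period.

7

G(0) = 0
G(1) = mex{0} = 1
G(2) = mex{1,0} = 2
G(3) = mex{2,1} = 0
G(4) = mex{0,2} = 1
G(5) = mex{1,0} = 2
G(6) = mex{2,1,0} = 3
G(7) = mex{3,2,1} = 0
G(8) = mex{0,3,2} = 1
G(9) = mex{1,0,0,0} = 2
G(10) = mex{2,1,1,1} = 0
G(11) = mex{0,2,2,2} = 1
G(12) = mex{1,0,3,0} = 2
G(13) = mex{2,1,0,1} = 3
G(14) = mex{3,2,1,2} = 0
G(15) = mex{0,3,2,3} = 1
G(16) = mex{1,0,0,0} = 2
G(17) = mex{2,1,1,1} = 0
G(n+7) = G(n) holds for n = 0,…,8 (a full window of length max(S) = 9), so the sequence is purely periodic with period 7.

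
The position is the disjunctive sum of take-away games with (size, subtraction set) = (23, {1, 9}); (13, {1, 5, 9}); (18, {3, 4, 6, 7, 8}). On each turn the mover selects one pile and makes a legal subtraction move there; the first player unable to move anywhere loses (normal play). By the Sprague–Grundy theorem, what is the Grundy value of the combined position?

2

Pile A, S = {1, 9}:
n :  0  1  2  3  4  5  6  7  8  9 10 11 12 13 14 15 16 17 18 19 20 21 22 23
G :  0  1  0  1  0  1  0  1  0  1  0  1  0  1  0  1  0  1  0  1  0  1  0  1
G_A(23) = 1.
Pile B, S = {1, 5, 9}:
G(0) = 0
G(1) = mex{0} = 1
G(2) = mex{1} = 0
G(3) = mex{0} = 1
G(4) = mex{1} = 0
G(5) = mex{0,0} = 1
G(6) = mex{1,1} = 0
G(7) = mex{0,0} = 1
G(8) = mex{1,1} = 0
G(9) = mex{0,0,0} = 1
G(10) = mex{1,1,1} = 0
G(11) = mex{0,0,0} = 1
G(12) = mex{1,1,1} = 0
G(13) = mex{0,0,0} = 1
G_B(13) = 1.
Pile C, S = {3, 4, 6, 7, 8}:
n :  0  1  2  3  4  5  6  7  8  9 10 11 12 13 14 15 16 17 18
G :  0  0  0  1  1  1  2  2  2  3  3  0  0  0  1  1  1  2  2
G_C(18) = 2.
Combined Grundy value = 1 ⊕ 1 ⊕ 2 = 2.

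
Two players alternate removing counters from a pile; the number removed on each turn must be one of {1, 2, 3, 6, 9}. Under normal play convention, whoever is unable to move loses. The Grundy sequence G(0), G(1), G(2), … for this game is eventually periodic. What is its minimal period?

4

G(0) = 0
G(1) = mex{0} = 1
G(2) = mex{1,0} = 2
G(3) = mex{2,1,0} = 3
G(4) = mex{3,2,1} = 0
G(5) = mex{0,3,2} = 1
G(6) = mex{1,0,3,0} = 2
G(7) = mex{2,1,0,1} = 3
G(8) = mex{3,2,1,2} = 0
G(9) = mex{0,3,2,3,0} = 1
G(10) = mex{1,0,3,0,1} = 2
G(11) = mex{2,1,0,1,2} = 3
G(12) = mex{3,2,1,2,3} = 0
G(13) = mex{0,3,2,3,0} = 1
G(14) = mex{1,0,3,0,1} = 2
G(n+4) = G(n) holds for n = 0,…,8 (a full window of length max(S) = 9), so the sequence is purely periodic with period 4.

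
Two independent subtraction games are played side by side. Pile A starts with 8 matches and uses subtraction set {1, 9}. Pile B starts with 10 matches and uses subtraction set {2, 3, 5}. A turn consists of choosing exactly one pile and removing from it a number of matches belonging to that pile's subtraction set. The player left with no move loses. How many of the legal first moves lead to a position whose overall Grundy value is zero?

3

Pile A, S = {1, 9}:
n : 0 1 2 3 4 5 6 7 8
G : 0 1 0 1 0 1 0 1 0
G_A(8) = 0.
Pile B, S = {2, 3, 5}:
n :  0  1  2  3  4  5  6  7  8  9 10
G :  0  0  1  1  2  2  3  0  0  1  1
G_B(10) = 1.
Combined Grundy value = 0 ⊕ 1 = 1.
A winning move leaves total XOR = 0, i.e. changes one component's Grundy value g to g ⊕ X where X is the current total.
Pile A: need g' = 0⊕1 = 1. Options: 8−1→G=1. Hits: 1.
Pile B: need g' = 1⊕1 = 0. Options: 10−2→G=0, 10−3→G=0, 10−5→G=2. Hits: 2.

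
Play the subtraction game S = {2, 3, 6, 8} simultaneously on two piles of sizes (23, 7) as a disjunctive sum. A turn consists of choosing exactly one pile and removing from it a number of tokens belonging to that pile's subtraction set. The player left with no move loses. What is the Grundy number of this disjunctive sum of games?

3

All piles use S = {2, 3, 6, 8}:
n :  0  1  2  3  4  5  6  7  8  9 10 11 12 13 14 15 16 17 18 19 20 21 22 23
G :  0  0  1  1  2  0  3  1  2  2  0  3  1  2  0  0  1  1  2  0  3  1  2  2
Pile A: G(23) = 2.
Pile B: G(7) = 1.
Combined Grundy value = 2 ⊕ 1 = 3.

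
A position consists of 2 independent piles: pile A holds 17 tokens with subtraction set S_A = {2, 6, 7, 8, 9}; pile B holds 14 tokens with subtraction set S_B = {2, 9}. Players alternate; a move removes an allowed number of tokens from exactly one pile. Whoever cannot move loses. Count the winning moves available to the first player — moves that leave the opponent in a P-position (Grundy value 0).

Pile A, S = {2, 6, 7, 8, 9}:
n :  0  1  2  3  4  5  6  7  8  9 10 11 12 13 14 15 16 17
G :  0  0  1  1  0  0  1  1  2  2  3  3  2  2  3  0  0  1
G_A(17) = 1.
Pile B, S = {2, 9}:
G(0) = 0
G(1) = mex{} = 0
G(2) = mex{0} = 1
G(3) = mex{0} = 1
G(4) = mex{1} = 0
G(5) = mex{1} = 0
G(6) = mex{0} = 1
G(7) = mex{0} = 1
G(8) = mex{1} = 0
G(9) = mex{1,0} = 2
G(10) = mex{0,0} = 1
G(11) = mex{2,1} = 0
G(12) = mex{1,1} = 0
G(13) = mex{0,0} = 1
G(14) = mex{0,0} = 1
G_B(14) = 1.
Combined Grundy value = 1 ⊕ 1 = 0.
A winning move leaves total XOR = 0, i.e. changes one component's Grundy value g to g ⊕ X where X is the current total.
Pile A: target g' = 1⊕0 = 1, but every legal move changes the Grundy value (mex property), so 0 moves.
Pile B: target g' = 1⊕0 = 1, but every legal move changes the Grundy value (mex property), so 0 moves.

0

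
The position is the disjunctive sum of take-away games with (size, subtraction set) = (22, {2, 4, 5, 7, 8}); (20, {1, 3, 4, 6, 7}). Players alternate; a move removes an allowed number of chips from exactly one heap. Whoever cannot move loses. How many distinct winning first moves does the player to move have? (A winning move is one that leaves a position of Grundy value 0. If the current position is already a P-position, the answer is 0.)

2

Heap A, S = {2, 4, 5, 7, 8}:
n :  0  1  2  3  4  5  6  7  8  9 10 11 12 13 14 15 16 17 18 19 20 21 22
G :  0  0  1  1  2  2  3  3  4  4  0  0  1  1  2  2  3  3  4  4  0  0  1
G_A(22) = 1.
Heap B, S = {1, 3, 4, 6, 7}:
G(0) = 0
G(1) = mex{0} = 1
G(2) = mex{1} = 0
G(3) = mex{0,0} = 1
G(4) = mex{1,1,0} = 2
G(5) = mex{2,0,1} = 3
G(6) = mex{3,1,0,0} = 2
G(7) = mex{2,2,1,1,0} = 3
G(8) = mex{3,3,2,0,1} = 4
G(9) = mex{4,2,3,1,0} = 5
G(10) = mex{5,3,2,2,1} = 0
G(11) = mex{0,4,3,3,2} = 1
G(12) = mex{1,5,4,2,3} = 0
G(13) = mex{0,0,5,3,2} = 1
G(14) = mex{1,1,0,4,3} = 2
G(15) = mex{2,0,1,5,4} = 3
G(16) = mex{3,1,0,0,5} = 2
G(17) = mex{2,2,1,1,0} = 3
G(18) = mex{3,3,2,0,1} = 4
G(19) = mex{4,2,3,1,0} = 5
G(20) = mex{5,3,2,2,1} = 0
G_B(20) = 0.
Combined Grundy value = 1 ⊕ 0 = 1.
A winning move leaves total XOR = 0, i.e. changes one component's Grundy value g to g ⊕ X where X is the current total.
Heap A: need g' = 1⊕1 = 0. Options: 22−2→G=0, 22−4→G=4, 22−5→G=3, 22−7→G=2, 22−8→G=2. Hits: 1.
Heap B: need g' = 0⊕1 = 1. Options: 20−1→G=5, 20−3→G=3, 20−4→G=2, 20−6→G=2, 20−7→G=1. Hits: 1.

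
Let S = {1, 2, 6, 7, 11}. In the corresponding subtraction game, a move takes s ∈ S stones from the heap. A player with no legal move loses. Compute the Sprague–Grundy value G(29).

G(0) = 0
G(1) = mex{0} = 1
G(2) = mex{1,0} = 2
G(3) = mex{2,1} = 0
G(4) = mex{0,2} = 1
G(5) = mex{1,0} = 2
G(6) = mex{2,1,0} = 3
G(7) = mex{3,2,1,0} = 4
G(8) = mex{4,3,2,1} = 0
G(9) = mex{0,4,0,2} = 1
G(10) = mex{1,0,1,0} = 2
G(11) = mex{2,1,2,1,0} = 3
G(12) = mex{3,2,3,2,1} = 0
G(13) = mex{0,3,4,3,2} = 1
G(14) = mex{1,0,0,4,0} = 2
G(15) = mex{2,1,1,0,1} = 3
G(16) = mex{3,2,2,1,2} = 0
G(17) = mex{0,3,3,2,3} = 1
G(18) = mex{1,0,0,3,4} = 2
G(19) = mex{2,1,1,0,0} = 3
G(20) = mex{3,2,2,1,1} = 0
G(21) = mex{0,3,3,2,2} = 1
G(22) = mex{1,0,0,3,3} = 2
G(23) = mex{2,1,1,0,0} = 3
G(24) = mex{3,2,2,1,1} = 0
G(25) = mex{0,3,3,2,2} = 1
G(26) = mex{1,0,0,3,3} = 2
G(27) = mex{2,1,1,0,0} = 3
G(28) = mex{3,2,2,1,1} = 0
G(29) = mex{0,3,3,2,2} = 1

1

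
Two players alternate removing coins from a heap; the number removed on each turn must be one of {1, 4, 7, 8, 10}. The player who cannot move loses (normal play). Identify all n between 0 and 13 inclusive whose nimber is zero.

G(0) = 0
G(1) = mex{0} = 1
G(2) = mex{1} = 0
G(3) = mex{0} = 1
G(4) = mex{1,0} = 2
G(5) = mex{2,1} = 0
G(6) = mex{0,0} = 1
G(7) = mex{1,1,0} = 2
G(8) = mex{2,2,1,0} = 3
G(9) = mex{3,0,0,1} = 2
G(10) = mex{2,1,1,0,0} = 3
G(11) = mex{3,2,2,1,1} = 0
G(12) = mex{0,3,0,2,0} = 1
G(13) = mex{1,2,1,0,1} = 3
P-positions are exactly the n with G(n) = 0.

0, 2, 5, 11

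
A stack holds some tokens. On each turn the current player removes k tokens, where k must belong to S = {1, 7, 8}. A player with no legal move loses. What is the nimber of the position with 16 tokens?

1

G(0) = 0
G(1) = mex{0} = 1
G(2) = mex{1} = 0
G(3) = mex{0} = 1
G(4) = mex{1} = 0
G(5) = mex{0} = 1
G(6) = mex{1} = 0
G(7) = mex{0,0} = 1
G(8) = mex{1,1,0} = 2
G(9) = mex{2,0,1} = 3
G(10) = mex{3,1,0} = 2
G(11) = mex{2,0,1} = 3
G(12) = mex{3,1,0} = 2
G(13) = mex{2,0,1} = 3
G(14) = mex{3,1,0} = 2
G(15) = mex{2,2,1} = 0
G(16) = mex{0,3,2} = 1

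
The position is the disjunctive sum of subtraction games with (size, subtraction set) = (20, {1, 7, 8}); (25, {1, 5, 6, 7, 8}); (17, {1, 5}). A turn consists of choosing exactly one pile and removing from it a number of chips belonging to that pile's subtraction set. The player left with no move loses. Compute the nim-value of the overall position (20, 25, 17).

4

Pile A, S = {1, 7, 8}:
G(0) = 0
G(1) = mex{0} = 1
G(2) = mex{1} = 0
G(3) = mex{0} = 1
G(4) = mex{1} = 0
G(5) = mex{0} = 1
G(6) = mex{1} = 0
G(7) = mex{0,0} = 1
G(8) = mex{1,1,0} = 2
G(9) = mex{2,0,1} = 3
G(10) = mex{3,1,0} = 2
G(11) = mex{2,0,1} = 3
G(12) = mex{3,1,0} = 2
G(13) = mex{2,0,1} = 3
G(14) = mex{3,1,0} = 2
G(15) = mex{2,2,1} = 0
G(16) = mex{0,3,2} = 1
G(17) = mex{1,2,3} = 0
G(18) = mex{0,3,2} = 1
G(19) = mex{1,2,3} = 0
G(20) = mex{0,3,2} = 1
G_A(20) = 1.
Pile B, S = {1, 5, 6, 7, 8}:
G(0) = 0
G(1) = mex{0} = 1
G(2) = mex{1} = 0
G(3) = mex{0} = 1
G(4) = mex{1} = 0
G(5) = mex{0,0} = 1
G(6) = mex{1,1,0} = 2
G(7) = mex{2,0,1,0} = 3
G(8) = mex{3,1,0,1,0} = 2
G(9) = mex{2,0,1,0,1} = 3
G(10) = mex{3,1,0,1,0} = 2
G(11) = mex{2,2,1,0,1} = 3
G(12) = mex{3,3,2,1,0} = 4
G(13) = mex{4,2,3,2,1} = 0
G(14) = mex{0,3,2,3,2} = 1
G(15) = mex{1,2,3,2,3} = 0
G(16) = mex{0,3,2,3,2} = 1
G(17) = mex{1,4,3,2,3} = 0
G(18) = mex{0,0,4,3,2} = 1
G(19) = mex{1,1,0,4,3} = 2
G(20) = mex{2,0,1,0,4} = 3
G(21) = mex{3,1,0,1,0} = 2
G(22) = mex{2,0,1,0,1} = 3
G(23) = mex{3,1,0,1,0} = 2
G(24) = mex{2,2,1,0,1} = 3
G(25) = mex{3,3,2,1,0} = 4
G_B(25) = 4.
Pile C, S = {1, 5}:
n :  0  1  2  3  4  5  6  7  8  9 10 11 12 13 14 15 16 17
G :  0  1  0  1  0  1  0  1  0  1  0  1  0  1  0  1  0  1
G_C(17) = 1.
Combined Grundy value = 1 ⊕ 4 ⊕ 1 = 4.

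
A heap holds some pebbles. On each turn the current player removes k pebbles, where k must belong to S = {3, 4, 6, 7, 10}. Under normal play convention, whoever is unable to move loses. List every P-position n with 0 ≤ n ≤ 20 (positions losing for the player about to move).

n :  0  1  2  3  4  5  6  7  8  9 10 11 12 13 14 15 16 17 18 19 20
G :  0  0  0  1  1  1  2  2  2  3  3  3  4  0  0  0  1  1  1  2  2
P-positions are exactly the n with G(n) = 0.

0, 1, 2, 13, 14, 15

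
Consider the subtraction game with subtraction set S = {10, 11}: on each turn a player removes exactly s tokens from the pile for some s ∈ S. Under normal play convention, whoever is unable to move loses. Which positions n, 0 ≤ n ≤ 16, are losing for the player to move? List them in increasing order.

G(0) = 0
G(1) = mex{} = 0
G(2) = mex{} = 0
G(3) = mex{} = 0
G(4) = mex{} = 0
G(5) = mex{} = 0
G(6) = mex{} = 0
G(7) = mex{} = 0
G(8) = mex{} = 0
G(9) = mex{} = 0
G(10) = mex{0} = 1
G(11) = mex{0,0} = 1
G(12) = mex{0,0} = 1
G(13) = mex{0,0} = 1
G(14) = mex{0,0} = 1
G(15) = mex{0,0} = 1
G(16) = mex{0,0} = 1
P-positions are exactly the n with G(n) = 0.

0, 1, 2, 3, 4, 5, 6, 7, 8, 9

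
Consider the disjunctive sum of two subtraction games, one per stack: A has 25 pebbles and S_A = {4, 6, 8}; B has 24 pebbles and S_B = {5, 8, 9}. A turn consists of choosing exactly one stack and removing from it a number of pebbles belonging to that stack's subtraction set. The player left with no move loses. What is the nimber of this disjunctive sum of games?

2

Stack A, S = {4, 6, 8}:
n :  0  1  2  3  4  5  6  7  8  9 10 11 12 13 14 15 16 17 18 19 20 21 22 23 24 25
G :  0  0  0  0  1  1  1  1  2  2  2  2  0  0  0  0  1  1  1  1  2  2  2  2  0  0
G_A(25) = 0.
Stack B, S = {5, 8, 9}:
G(0) = 0
G(1) = mex{} = 0
G(2) = mex{} = 0
G(3) = mex{} = 0
G(4) = mex{} = 0
G(5) = mex{0} = 1
G(6) = mex{0} = 1
G(7) = mex{0} = 1
G(8) = mex{0,0} = 1
G(9) = mex{0,0,0} = 1
G(10) = mex{1,0,0} = 2
G(11) = mex{1,0,0} = 2
G(12) = mex{1,0,0} = 2
G(13) = mex{1,1,0} = 2
G(14) = mex{1,1,1} = 0
G(15) = mex{2,1,1} = 0
G(16) = mex{2,1,1} = 0
G(17) = mex{2,1,1} = 0
G(18) = mex{2,2,1} = 0
G(19) = mex{0,2,2} = 1
G(20) = mex{0,2,2} = 1
G(21) = mex{0,2,2} = 1
G(22) = mex{0,0,2} = 1
G(23) = mex{0,0,0} = 1
G(24) = mex{1,0,0} = 2
G_B(24) = 2.
Combined Grundy value = 0 ⊕ 2 = 2.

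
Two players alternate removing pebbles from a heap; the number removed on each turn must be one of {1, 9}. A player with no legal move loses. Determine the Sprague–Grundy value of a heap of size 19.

1

G(0) = 0
G(1) = mex{0} = 1
G(2) = mex{1} = 0
G(3) = mex{0} = 1
G(4) = mex{1} = 0
G(5) = mex{0} = 1
G(6) = mex{1} = 0
G(7) = mex{0} = 1
G(8) = mex{1} = 0
G(9) = mex{0,0} = 1
G(10) = mex{1,1} = 0
G(11) = mex{0,0} = 1
G(12) = mex{1,1} = 0
G(13) = mex{0,0} = 1
G(14) = mex{1,1} = 0
G(15) = mex{0,0} = 1
G(16) = mex{1,1} = 0
G(17) = mex{0,0} = 1
G(18) = mex{1,1} = 0
G(19) = mex{0,0} = 1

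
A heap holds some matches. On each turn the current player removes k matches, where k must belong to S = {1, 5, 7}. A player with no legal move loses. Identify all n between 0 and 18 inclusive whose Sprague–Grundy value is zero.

n :  0  1  2  3  4  5  6  7  8  9 10 11 12 13 14 15 16 17 18
G :  0  1  0  1  0  1  0  1  0  1  0  1  0  1  0  1  0  1  0
P-positions are exactly the n with G(n) = 0.

0, 2, 4, 6, 8, 10, 12, 14, 16, 18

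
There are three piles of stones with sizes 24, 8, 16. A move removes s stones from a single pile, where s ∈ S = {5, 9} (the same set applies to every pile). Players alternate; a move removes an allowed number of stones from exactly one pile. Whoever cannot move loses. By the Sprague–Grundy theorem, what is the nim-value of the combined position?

All piles use S = {5, 9}:
G(0) = 0
G(1) = mex{} = 0
G(2) = mex{} = 0
G(3) = mex{} = 0
G(4) = mex{} = 0
G(5) = mex{0} = 1
G(6) = mex{0} = 1
G(7) = mex{0} = 1
G(8) = mex{0} = 1
G(9) = mex{0,0} = 1
G(10) = mex{1,0} = 2
G(11) = mex{1,0} = 2
G(12) = mex{1,0} = 2
G(13) = mex{1,0} = 2
G(14) = mex{1,1} = 0
G(15) = mex{2,1} = 0
G(16) = mex{2,1} = 0
G(17) = mex{2,1} = 0
G(18) = mex{2,1} = 0
G(19) = mex{0,2} = 1
G(20) = mex{0,2} = 1
G(21) = mex{0,2} = 1
G(22) = mex{0,2} = 1
G(23) = mex{0,0} = 1
G(24) = mex{1,0} = 2
Pile A: G(24) = 2.
Pile B: G(8) = 1.
Pile C: G(16) = 0.
Combined Grundy value = 2 ⊕ 1 ⊕ 0 = 3.

3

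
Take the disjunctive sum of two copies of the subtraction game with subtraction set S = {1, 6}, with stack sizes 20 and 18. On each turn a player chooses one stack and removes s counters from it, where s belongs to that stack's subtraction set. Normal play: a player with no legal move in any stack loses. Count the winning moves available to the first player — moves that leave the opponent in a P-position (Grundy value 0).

All stacks use S = {1, 6}:
G(0) = 0
G(1) = mex{0} = 1
G(2) = mex{1} = 0
G(3) = mex{0} = 1
G(4) = mex{1} = 0
G(5) = mex{0} = 1
G(6) = mex{1,0} = 2
G(7) = mex{2,1} = 0
G(8) = mex{0,0} = 1
G(9) = mex{1,1} = 0
G(10) = mex{0,0} = 1
G(11) = mex{1,1} = 0
G(12) = mex{0,2} = 1
G(13) = mex{1,0} = 2
G(14) = mex{2,1} = 0
G(15) = mex{0,0} = 1
G(16) = mex{1,1} = 0
G(17) = mex{0,0} = 1
G(18) = mex{1,1} = 0
G(19) = mex{0,2} = 1
G(20) = mex{1,0} = 2
Stack A: G(20) = 2.
Stack B: G(18) = 0.
Combined Grundy value = 2 ⊕ 0 = 2.
A winning move leaves total XOR = 0, i.e. changes one component's Grundy value g to g ⊕ X where X is the current total.
Stack A: need g' = 2⊕2 = 0. Options: 20−1→G=1, 20−6→G=0. Hits: 1.
Stack B: need g' = 0⊕2 = 2. Options: 18−1→G=1, 18−6→G=1. Hits: 0.

1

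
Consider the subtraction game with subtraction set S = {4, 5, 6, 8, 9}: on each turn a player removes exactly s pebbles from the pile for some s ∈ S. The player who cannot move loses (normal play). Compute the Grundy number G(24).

2

n :  0  1  2  3  4  5  6  7  8  9 10 11 12 13 14 15 16 17 18 19 20 21 22 23 24
G :  0  0  0  0  1  1  1  1  2  2  2  2  3  0  0  0  0  1  1  1  1  2  2  2  2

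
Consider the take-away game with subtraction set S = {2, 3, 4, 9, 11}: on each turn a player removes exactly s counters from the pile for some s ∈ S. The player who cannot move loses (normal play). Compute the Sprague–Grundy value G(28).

1

G(0) = 0
G(1) = mex{} = 0
G(2) = mex{0} = 1
G(3) = mex{0,0} = 1
G(4) = mex{1,0,0} = 2
G(5) = mex{1,1,0} = 2
G(6) = mex{2,1,1} = 0
G(7) = mex{2,2,1} = 0
G(8) = mex{0,2,2} = 1
G(9) = mex{0,0,2,0} = 1
G(10) = mex{1,0,0,0} = 2
G(11) = mex{1,1,0,1,0} = 2
G(12) = mex{2,1,1,1,0} = 3
G(13) = mex{2,2,1,2,1} = 0
G(14) = mex{3,2,2,2,1} = 0
G(15) = mex{0,3,2,0,2} = 1
G(16) = mex{0,0,3,0,2} = 1
G(17) = mex{1,0,0,1,0} = 2
G(18) = mex{1,1,0,1,0} = 2
G(19) = mex{2,1,1,2,1} = 0
G(20) = mex{2,2,1,2,1} = 0
G(21) = mex{0,2,2,3,2} = 1
G(22) = mex{0,0,2,0,2} = 1
G(23) = mex{1,0,0,0,3} = 2
G(24) = mex{1,1,0,1,0} = 2
G(25) = mex{2,1,1,1,0} = 3
G(26) = mex{2,2,1,2,1} = 0
G(27) = mex{3,2,2,2,1} = 0
G(28) = mex{0,3,2,0,2} = 1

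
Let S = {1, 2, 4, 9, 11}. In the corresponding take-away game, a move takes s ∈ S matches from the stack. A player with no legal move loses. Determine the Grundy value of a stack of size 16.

G(0) = 0
G(1) = mex{0} = 1
G(2) = mex{1,0} = 2
G(3) = mex{2,1} = 0
G(4) = mex{0,2,0} = 1
G(5) = mex{1,0,1} = 2
G(6) = mex{2,1,2} = 0
G(7) = mex{0,2,0} = 1
G(8) = mex{1,0,1} = 2
G(9) = mex{2,1,2,0} = 3
G(10) = mex{3,2,0,1} = 4
G(11) = mex{4,3,1,2,0} = 5
G(12) = mex{5,4,2,0,1} = 3
G(13) = mex{3,5,3,1,2} = 0
G(14) = mex{0,3,4,2,0} = 1
G(15) = mex{1,0,5,0,1} = 2
G(16) = mex{2,1,3,1,2} = 0

0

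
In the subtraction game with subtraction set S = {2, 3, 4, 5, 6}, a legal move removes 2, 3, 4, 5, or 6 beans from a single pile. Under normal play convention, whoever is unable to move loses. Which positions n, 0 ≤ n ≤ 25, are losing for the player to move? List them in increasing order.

G(0) = 0
G(1) = mex{} = 0
G(2) = mex{0} = 1
G(3) = mex{0,0} = 1
G(4) = mex{1,0,0} = 2
G(5) = mex{1,1,0,0} = 2
G(6) = mex{2,1,1,0,0} = 3
G(7) = mex{2,2,1,1,0} = 3
G(8) = mex{3,2,2,1,1} = 0
G(9) = mex{3,3,2,2,1} = 0
G(10) = mex{0,3,3,2,2} = 1
G(11) = mex{0,0,3,3,2} = 1
G(12) = mex{1,0,0,3,3} = 2
G(13) = mex{1,1,0,0,3} = 2
G(14) = mex{2,1,1,0,0} = 3
G(15) = mex{2,2,1,1,0} = 3
G(16) = mex{3,2,2,1,1} = 0
G(17) = mex{3,3,2,2,1} = 0
G(18) = mex{0,3,3,2,2} = 1
G(19) = mex{0,0,3,3,2} = 1
G(20) = mex{1,0,0,3,3} = 2
G(21) = mex{1,1,0,0,3} = 2
G(22) = mex{2,1,1,0,0} = 3
G(23) = mex{2,2,1,1,0} = 3
G(24) = mex{3,2,2,1,1} = 0
G(25) = mex{3,3,2,2,1} = 0
P-positions are exactly the n with G(n) = 0.

0, 1, 8, 9, 16, 17, 24, 25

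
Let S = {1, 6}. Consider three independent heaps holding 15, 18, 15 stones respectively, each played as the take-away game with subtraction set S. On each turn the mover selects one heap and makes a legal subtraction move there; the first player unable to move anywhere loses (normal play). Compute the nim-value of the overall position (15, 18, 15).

All heaps use S = {1, 6}:
n :  0  1  2  3  4  5  6  7  8  9 10 11 12 13 14 15 16 17 18
G :  0  1  0  1  0  1  2  0  1  0  1  0  1  2  0  1  0  1  0
Heap A: G(15) = 1.
Heap B: G(18) = 0.
Heap C: G(15) = 1.
Combined Grundy value = 1 ⊕ 0 ⊕ 1 = 0.

0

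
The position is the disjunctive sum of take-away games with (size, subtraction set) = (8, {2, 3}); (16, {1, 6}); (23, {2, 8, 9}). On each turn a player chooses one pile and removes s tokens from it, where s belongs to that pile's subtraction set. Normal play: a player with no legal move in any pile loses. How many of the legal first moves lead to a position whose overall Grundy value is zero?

0

Pile A, S = {2, 3}:
G(0) = 0
G(1) = mex{} = 0
G(2) = mex{0} = 1
G(3) = mex{0,0} = 1
G(4) = mex{1,0} = 2
G(5) = mex{1,1} = 0
G(6) = mex{2,1} = 0
G(7) = mex{0,2} = 1
G(8) = mex{0,0} = 1
G_A(8) = 1.
Pile B, S = {1, 6}:
n :  0  1  2  3  4  5  6  7  8  9 10 11 12 13 14 15 16
G :  0  1  0  1  0  1  2  0  1  0  1  0  1  2  0  1  0
G_B(16) = 0.
Pile C, S = {2, 8, 9}:
n :  0  1  2  3  4  5  6  7  8  9 10 11 12 13 14 15 16 17 18 19 20 21 22 23
G :  0  0  1  1  0  0  1  1  2  2  3  0  2  1  3  0  0  1  1  2  3  0  0  1
G_C(23) = 1.
Combined Grundy value = 1 ⊕ 0 ⊕ 1 = 0.
A winning move leaves total XOR = 0, i.e. changes one component's Grundy value g to g ⊕ X where X is the current total.
Pile A: target g' = 1⊕0 = 1, but every legal move changes the Grundy value (mex property), so 0 moves.
Pile B: target g' = 0⊕0 = 0, but every legal move changes the Grundy value (mex property), so 0 moves.
Pile C: target g' = 1⊕0 = 1, but every legal move changes the Grundy value (mex property), so 0 moves.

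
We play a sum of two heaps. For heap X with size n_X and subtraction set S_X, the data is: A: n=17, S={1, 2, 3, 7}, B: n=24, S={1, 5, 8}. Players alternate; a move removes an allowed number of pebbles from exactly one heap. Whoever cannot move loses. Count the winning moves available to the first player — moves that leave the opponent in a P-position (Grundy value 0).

2

Heap A, S = {1, 2, 3, 7}:
G(0) = 0
G(1) = mex{0} = 1
G(2) = mex{1,0} = 2
G(3) = mex{2,1,0} = 3
G(4) = mex{3,2,1} = 0
G(5) = mex{0,3,2} = 1
G(6) = mex{1,0,3} = 2
G(7) = mex{2,1,0,0} = 3
G(8) = mex{3,2,1,1} = 0
G(9) = mex{0,3,2,2} = 1
G(10) = mex{1,0,3,3} = 2
G(11) = mex{2,1,0,0} = 3
G(12) = mex{3,2,1,1} = 0
G(13) = mex{0,3,2,2} = 1
G(14) = mex{1,0,3,3} = 2
G(15) = mex{2,1,0,0} = 3
G(16) = mex{3,2,1,1} = 0
G(17) = mex{0,3,2,2} = 1
G_A(17) = 1.
Heap B, S = {1, 5, 8}:
n :  0  1  2  3  4  5  6  7  8  9 10 11 12 13 14 15 16 17 18 19 20 21 22 23 24
G :  0  1  0  1  0  1  0  1  2  3  2  3  2  0  1  0  1  0  1  0  1  2  3  2  3
G_B(24) = 3.
Combined Grundy value = 1 ⊕ 3 = 2.
A winning move leaves total XOR = 0, i.e. changes one component's Grundy value g to g ⊕ X where X is the current total.
Heap A: need g' = 1⊕2 = 3. Options: 17−1→G=0, 17−2→G=3, 17−3→G=2, 17−7→G=2. Hits: 1.
Heap B: need g' = 3⊕2 = 1. Options: 24−1→G=2, 24−5→G=0, 24−8→G=1. Hits: 1.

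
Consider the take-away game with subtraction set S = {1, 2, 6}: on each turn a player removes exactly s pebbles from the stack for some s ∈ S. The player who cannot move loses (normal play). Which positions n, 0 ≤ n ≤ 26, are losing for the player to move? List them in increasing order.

G(0) = 0
G(1) = mex{0} = 1
G(2) = mex{1,0} = 2
G(3) = mex{2,1} = 0
G(4) = mex{0,2} = 1
G(5) = mex{1,0} = 2
G(6) = mex{2,1,0} = 3
G(7) = mex{3,2,1} = 0
G(8) = mex{0,3,2} = 1
G(9) = mex{1,0,0} = 2
G(10) = mex{2,1,1} = 0
G(11) = mex{0,2,2} = 1
G(12) = mex{1,0,3} = 2
G(13) = mex{2,1,0} = 3
G(14) = mex{3,2,1} = 0
G(15) = mex{0,3,2} = 1
G(16) = mex{1,0,0} = 2
G(17) = mex{2,1,1} = 0
G(18) = mex{0,2,2} = 1
G(19) = mex{1,0,3} = 2
G(20) = mex{2,1,0} = 3
G(21) = mex{3,2,1} = 0
G(22) = mex{0,3,2} = 1
G(23) = mex{1,0,0} = 2
G(24) = mex{2,1,1} = 0
G(25) = mex{0,2,2} = 1
G(26) = mex{1,0,3} = 2
P-positions are exactly the n with G(n) = 0.

0, 3, 7, 10, 14, 17, 21, 24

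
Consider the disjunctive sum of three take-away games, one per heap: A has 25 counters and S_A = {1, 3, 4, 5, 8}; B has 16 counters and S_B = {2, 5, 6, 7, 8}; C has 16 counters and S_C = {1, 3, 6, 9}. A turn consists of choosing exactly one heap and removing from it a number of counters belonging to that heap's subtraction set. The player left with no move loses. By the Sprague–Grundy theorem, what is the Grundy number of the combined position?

2

Heap A, S = {1, 3, 4, 5, 8}:
n :  0  1  2  3  4  5  6  7  8  9 10 11 12 13 14 15 16 17 18 19 20 21 22 23 24 25
G :  0  1  0  1  2  3  2  3  4  0  1  0  1  2  3  2  3  4  0  1  0  1  2  3  2  3
G_A(25) = 3.
Heap B, S = {2, 5, 6, 7, 8}:
n :  0  1  2  3  4  5  6  7  8  9 10 11 12 13 14 15 16
G :  0  0  1  1  0  2  1  3  2  2  3  3  4  0  0  1  1
G_B(16) = 1.
Heap C, S = {1, 3, 6, 9}:
G(0) = 0
G(1) = mex{0} = 1
G(2) = mex{1} = 0
G(3) = mex{0,0} = 1
G(4) = mex{1,1} = 0
G(5) = mex{0,0} = 1
G(6) = mex{1,1,0} = 2
G(7) = mex{2,0,1} = 3
G(8) = mex{3,1,0} = 2
G(9) = mex{2,2,1,0} = 3
G(10) = mex{3,3,0,1} = 2
G(11) = mex{2,2,1,0} = 3
G(12) = mex{3,3,2,1} = 0
G(13) = mex{0,2,3,0} = 1
G(14) = mex{1,3,2,1} = 0
G(15) = mex{0,0,3,2} = 1
G(16) = mex{1,1,2,3} = 0
G_C(16) = 0.
Combined Grundy value = 3 ⊕ 1 ⊕ 0 = 2.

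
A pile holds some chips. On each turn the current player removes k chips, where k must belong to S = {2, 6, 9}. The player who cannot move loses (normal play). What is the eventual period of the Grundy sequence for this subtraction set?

15

G(0) = 0
G(1) = mex{} = 0
G(2) = mex{0} = 1
G(3) = mex{0} = 1
G(4) = mex{1} = 0
G(5) = mex{1} = 0
G(6) = mex{0,0} = 1
G(7) = mex{0,0} = 1
G(8) = mex{1,1} = 0
G(9) = mex{1,1,0} = 2
G(10) = mex{0,0,0} = 1
G(11) = mex{2,0,1} = 3
G(12) = mex{1,1,1} = 0
G(13) = mex{3,1,0} = 2
G(14) = mex{0,0,0} = 1
G(15) = mex{2,2,1} = 0
G(16) = mex{1,1,1} = 0
G(17) = mex{0,3,0} = 1
G(18) = mex{0,0,2} = 1
G(19) = mex{1,2,1} = 0
G(20) = mex{1,1,3} = 0
G(21) = mex{0,0,0} = 1
G(22) = mex{0,0,2} = 1
G(23) = mex{1,1,1} = 0
G(24) = mex{1,1,0} = 2
G(25) = mex{0,0,0} = 1
G(26) = mex{2,0,1} = 3
G(27) = mex{1,1,1} = 0
G(28) = mex{3,1,0} = 2
G(29) = mex{0,0,0} = 1
G(30) = mex{2,2,1} = 0
G(31) = mex{1,1,1} = 0
G(n+15) = G(n) holds for n = 0,…,8 (a full window of length max(S) = 9), so the sequence is purely periodic with period 15.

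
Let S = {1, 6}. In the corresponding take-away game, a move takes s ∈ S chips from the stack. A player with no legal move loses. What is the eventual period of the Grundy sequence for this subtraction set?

7

G(0) = 0
G(1) = mex{0} = 1
G(2) = mex{1} = 0
G(3) = mex{0} = 1
G(4) = mex{1} = 0
G(5) = mex{0} = 1
G(6) = mex{1,0} = 2
G(7) = mex{2,1} = 0
G(8) = mex{0,0} = 1
G(9) = mex{1,1} = 0
G(10) = mex{0,0} = 1
G(11) = mex{1,1} = 0
G(12) = mex{0,2} = 1
G(13) = mex{1,0} = 2
G(14) = mex{2,1} = 0
G(15) = mex{0,0} = 1
G(n+7) = G(n) holds for n = 0,…,5 (a full window of length max(S) = 6), so the sequence is purely periodic with period 7.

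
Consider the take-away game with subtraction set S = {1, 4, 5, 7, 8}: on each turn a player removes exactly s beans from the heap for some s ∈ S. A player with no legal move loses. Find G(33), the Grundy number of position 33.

n :  0  1  2  3  4  5  6  7  8  9 10 11 12 13 14 15 16 17 18 19 20 21 22 23 24 25 26 27 28 29 30 31 32 33
G :  0  1  0  1  2  3  2  3  4  5  4  0  1  0  1  2  3  2  3  4  5  4  0  1  0  1  2  3  2  3  4  5  4  0

0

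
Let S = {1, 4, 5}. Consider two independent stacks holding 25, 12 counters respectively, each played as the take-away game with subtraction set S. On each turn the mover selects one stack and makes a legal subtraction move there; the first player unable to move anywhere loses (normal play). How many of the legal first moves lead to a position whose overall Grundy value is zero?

All stacks use S = {1, 4, 5}:
G(0) = 0
G(1) = mex{0} = 1
G(2) = mex{1} = 0
G(3) = mex{0} = 1
G(4) = mex{1,0} = 2
G(5) = mex{2,1,0} = 3
G(6) = mex{3,0,1} = 2
G(7) = mex{2,1,0} = 3
G(8) = mex{3,2,1} = 0
G(9) = mex{0,3,2} = 1
G(10) = mex{1,2,3} = 0
G(11) = mex{0,3,2} = 1
G(12) = mex{1,0,3} = 2
G(13) = mex{2,1,0} = 3
G(14) = mex{3,0,1} = 2
G(15) = mex{2,1,0} = 3
G(16) = mex{3,2,1} = 0
G(17) = mex{0,3,2} = 1
G(18) = mex{1,2,3} = 0
G(19) = mex{0,3,2} = 1
G(20) = mex{1,0,3} = 2
G(21) = mex{2,1,0} = 3
G(22) = mex{3,0,1} = 2
G(23) = mex{2,1,0} = 3
G(24) = mex{3,2,1} = 0
G(25) = mex{0,3,2} = 1
Stack A: G(25) = 1.
Stack B: G(12) = 2.
Combined Grundy value = 1 ⊕ 2 = 3.
A winning move leaves total XOR = 0, i.e. changes one component's Grundy value g to g ⊕ X where X is the current total.
Stack A: need g' = 1⊕3 = 2. Options: 25−1→G=0, 25−4→G=3, 25−5→G=2. Hits: 1.
Stack B: need g' = 2⊕3 = 1. Options: 12−1→G=1, 12−4→G=0, 12−5→G=3. Hits: 1.

2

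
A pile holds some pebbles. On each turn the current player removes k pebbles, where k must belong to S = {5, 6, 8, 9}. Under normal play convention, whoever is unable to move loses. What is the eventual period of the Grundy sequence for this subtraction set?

G(0) = 0
G(1) = mex{} = 0
G(2) = mex{} = 0
G(3) = mex{} = 0
G(4) = mex{} = 0
G(5) = mex{0} = 1
G(6) = mex{0,0} = 1
G(7) = mex{0,0} = 1
G(8) = mex{0,0,0} = 1
G(9) = mex{0,0,0,0} = 1
G(10) = mex{1,0,0,0} = 2
G(11) = mex{1,1,0,0} = 2
G(12) = mex{1,1,0,0} = 2
G(13) = mex{1,1,1,0} = 2
G(14) = mex{1,1,1,1} = 0
G(15) = mex{2,1,1,1} = 0
G(16) = mex{2,2,1,1} = 0
G(17) = mex{2,2,1,1} = 0
G(18) = mex{2,2,2,1} = 0
G(19) = mex{0,2,2,2} = 1
G(20) = mex{0,0,2,2} = 1
G(21) = mex{0,0,2,2} = 1
G(22) = mex{0,0,0,2} = 1
G(23) = mex{0,0,0,0} = 1
G(24) = mex{1,0,0,0} = 2
G(25) = mex{1,1,0,0} = 2
G(26) = mex{1,1,0,0} = 2
G(27) = mex{1,1,1,0} = 2
G(28) = mex{1,1,1,1} = 0
G(29) = mex{2,1,1,1} = 0
G(n+14) = G(n) holds for n = 0,…,8 (a full window of length max(S) = 9), so the sequence is purely periodic with period 14.

14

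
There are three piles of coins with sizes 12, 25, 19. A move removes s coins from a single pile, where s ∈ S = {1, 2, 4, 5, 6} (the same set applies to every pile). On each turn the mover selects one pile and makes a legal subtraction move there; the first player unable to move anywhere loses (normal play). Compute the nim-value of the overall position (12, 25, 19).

3

All piles use S = {1, 2, 4, 5, 6}:
G(0) = 0
G(1) = mex{0} = 1
G(2) = mex{1,0} = 2
G(3) = mex{2,1} = 0
G(4) = mex{0,2,0} = 1
G(5) = mex{1,0,1,0} = 2
G(6) = mex{2,1,2,1,0} = 3
G(7) = mex{3,2,0,2,1} = 4
G(8) = mex{4,3,1,0,2} = 5
G(9) = mex{5,4,2,1,0} = 3
G(10) = mex{3,5,3,2,1} = 0
G(11) = mex{0,3,4,3,2} = 1
G(12) = mex{1,0,5,4,3} = 2
G(13) = mex{2,1,3,5,4} = 0
G(14) = mex{0,2,0,3,5} = 1
G(15) = mex{1,0,1,0,3} = 2
G(16) = mex{2,1,2,1,0} = 3
G(17) = mex{3,2,0,2,1} = 4
G(18) = mex{4,3,1,0,2} = 5
G(19) = mex{5,4,2,1,0} = 3
G(20) = mex{3,5,3,2,1} = 0
G(21) = mex{0,3,4,3,2} = 1
G(22) = mex{1,0,5,4,3} = 2
G(23) = mex{2,1,3,5,4} = 0
G(24) = mex{0,2,0,3,5} = 1
G(25) = mex{1,0,1,0,3} = 2
Pile A: G(12) = 2.
Pile B: G(25) = 2.
Pile C: G(19) = 3.
Combined Grundy value = 2 ⊕ 2 ⊕ 3 = 3.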